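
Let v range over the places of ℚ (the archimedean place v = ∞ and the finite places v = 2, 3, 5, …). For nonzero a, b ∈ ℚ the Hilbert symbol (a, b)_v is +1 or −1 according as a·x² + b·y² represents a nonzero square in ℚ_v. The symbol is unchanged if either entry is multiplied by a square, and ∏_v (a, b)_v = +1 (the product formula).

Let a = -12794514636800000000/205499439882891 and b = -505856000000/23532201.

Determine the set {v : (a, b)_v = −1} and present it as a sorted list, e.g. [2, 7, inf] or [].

Mod squares: a ≡ -22, b ≡ -494. Check v ∈ {∞, 2, 3, 5, 7, 11, 13, 19}.
v=3: a=3^-12·(≡2), b=3^-4·(≡1) mod 3; (2|3)=-1, (1|3)=+1; (−1)^{-12·-4·1}·(-1)^-4·(+1)^-12 = +1.
v=19: a=19^2·(≡9), b=19^1·(≡18) mod 19; (9|19)=+1, (18|19)=-1; (−1)^{2·1·9}·(+1)^1·(-1)^2 = +1.
v=13: a=13^2·(≡4), b=13^1·(≡9) mod 13; (4|13)=+1, (9|13)=+1; (−1)^{2·1·6}·(+1)^1·(+1)^2 = +1.
v=2: v_2(a)=29, v_2(b)=17; units ≡ 5, 1 (mod 8); ε·ε+αω+βω = 0·0+29·0+17·1 ≡ 1  ⇒  (a,b)_2 = -1.
v=11: a=11^-5·(≡1), b=11^-2·(≡1) mod 11; (1|11)=+1, (1|11)=+1; (−1)^{-5·-2·5}·(+1)^-2·(+1)^-5 = +1.
v=∞: -22 < 0 and -494 < 0  ⇒  (a,b)_∞ = -1.
v=5: a=5^8·(≡2), b=5^6·(≡1) mod 5; (2|5)=-1, (1|5)=+1; (−1)^{8·6·2}·(-1)^6·(+1)^8 = +1.
v=7: a=7^-4·(≡3), b=7^-4·(≡6) mod 7; (3|7)=-1, (6|7)=-1; (−1)^{-4·-4·3}·(-1)^-4·(-1)^-4 = +1.
Ram(-22, -494) = {2, ∞}; no ℚ_2-point on the conic.

[2, inf]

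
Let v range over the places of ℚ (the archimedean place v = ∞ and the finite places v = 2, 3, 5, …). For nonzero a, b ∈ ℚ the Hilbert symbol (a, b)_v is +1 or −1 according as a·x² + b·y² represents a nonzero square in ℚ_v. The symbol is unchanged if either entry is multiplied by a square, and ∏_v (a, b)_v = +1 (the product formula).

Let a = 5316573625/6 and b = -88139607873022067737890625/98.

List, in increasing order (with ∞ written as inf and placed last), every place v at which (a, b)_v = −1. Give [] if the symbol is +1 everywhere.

Mod squares: a ≡ 10545270, b ≡ -249458. Check v ∈ {∞, 2, 3, 5, 7, 11, 17, 23, 29, 31}.
v=5: a=5^3·(≡4), b=5^8·(≡2) mod 5; (4|5)=+1, (2|5)=-1; (−1)^{3·8·2}·(+1)^8·(-1)^3 = -1.
v=7: a=7^0·(≡1), b=7^-2·(≡1) mod 7; (1|7)=+1, (1|7)=+1; (−1)^{0·-2·3}·(+1)^-2·(+1)^0 = +1.
v=3: a=3^-1·(≡2), b=3^0·(≡1) mod 3; (2|3)=-1, (1|3)=+1; (−1)^{-1·0·1}·(-1)^0·(+1)^-1 = +1.
v=29: a=29^1·(≡7), b=29^3·(≡10) mod 29; (7|29)=+1, (10|29)=-1; (−1)^{1·3·14}·(+1)^3·(-1)^1 = -1.
v=31: a=31^1·(≡19), b=31^2·(≡29) mod 31; (19|31)=+1, (29|31)=-1; (−1)^{1·2·15}·(+1)^2·(-1)^1 = -1.
v=11: a=11^2·(≡10), b=11^5·(≡4) mod 11; (10|11)=-1, (4|11)=+1; (−1)^{2·5·5}·(-1)^5·(+1)^2 = -1.
v=17: a=17^1·(≡10), b=17^3·(≡5) mod 17; (10|17)=-1, (5|17)=-1; (−1)^{1·3·8}·(-1)^3·(-1)^1 = +1.
v=2: v_2(a)=-1, v_2(b)=-1; units ≡ 3, 7 (mod 8); ε·ε+αω+βω = 1·1+-1·0+-1·1 ≡ 0  ⇒  (a,b)_2 = +1.
v=∞: 10545270 > 0 and -249458 < 0  ⇒  (a,b)_∞ = +1.
v=23: a=23^1·(≡18), b=23^3·(≡5) mod 23; (18|23)=+1, (5|23)=-1; (−1)^{1·3·11}·(+1)^3·(-1)^1 = +1.
Ram(10545270, -249458) = {5, 11, 29, 31}; no ℚ_5-point on the conic.

[5, 11, 29, 31]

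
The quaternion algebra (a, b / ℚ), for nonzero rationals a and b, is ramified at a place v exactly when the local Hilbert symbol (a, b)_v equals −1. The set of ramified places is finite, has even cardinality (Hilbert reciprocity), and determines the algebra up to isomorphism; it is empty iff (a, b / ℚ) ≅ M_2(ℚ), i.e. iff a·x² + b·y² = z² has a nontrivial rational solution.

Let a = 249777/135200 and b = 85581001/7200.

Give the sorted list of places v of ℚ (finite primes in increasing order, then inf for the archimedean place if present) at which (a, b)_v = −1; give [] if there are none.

[3, 11]

Mod squares: a ≡ 66, b ≡ 2. Check v ∈ {∞, 2, 3, 5, 11, 13, 29}.
v=13: a=13^-2·(≡3), b=13^0·(≡7) mod 13; (3|13)=+1, (7|13)=-1; (−1)^{-2·0·6}·(+1)^0·(-1)^-2 = +1.
v=∞: 66 > 0 and 2 > 0  ⇒  (a,b)_∞ = +1.
v=29: a=29^2·(≡18), b=29^4·(≡26) mod 29; (18|29)=-1, (26|29)=-1; (−1)^{2·4·14}·(-1)^4·(-1)^2 = +1.
v=2: v_2(a)=-5, v_2(b)=-5; units ≡ 1, 1 (mod 8); ε·ε+αω+βω = 0·0+-5·0+-5·0 ≡ 0  ⇒  (a,b)_2 = +1.
v=5: a=5^-2·(≡4), b=5^-2·(≡2) mod 5; (4|5)=+1, (2|5)=-1; (−1)^{-2·-2·2}·(+1)^-2·(-1)^-2 = +1.
v=3: a=3^3·(≡1), b=3^-2·(≡2) mod 3; (1|3)=+1, (2|3)=-1; (−1)^{3·-2·1}·(+1)^-2·(-1)^3 = -1.
v=11: a=11^1·(≡8), b=11^2·(≡6) mod 11; (8|11)=-1, (6|11)=-1; (−1)^{1·2·5}·(-1)^2·(-1)^1 = -1.
(66, 2 / ℚ) ramifies at {3, 11}: a division algebra.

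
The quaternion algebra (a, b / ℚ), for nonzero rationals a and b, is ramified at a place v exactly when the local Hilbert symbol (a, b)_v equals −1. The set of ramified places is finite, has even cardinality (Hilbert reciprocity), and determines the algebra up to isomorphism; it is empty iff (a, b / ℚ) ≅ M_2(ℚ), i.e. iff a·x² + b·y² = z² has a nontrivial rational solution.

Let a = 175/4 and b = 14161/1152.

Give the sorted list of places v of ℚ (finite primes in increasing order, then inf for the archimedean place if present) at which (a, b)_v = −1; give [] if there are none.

Mod squares: a ≡ 7, b ≡ 2. Check v ∈ {∞, 2, 3, 5, 7, 17}.
v=5: a=5^2·(≡3), b=5^0·(≡3) mod 5; (3|5)=-1, (3|5)=-1; (−1)^{2·0·2}·(-1)^0·(-1)^2 = +1.
v=17: a=17^0·(≡14), b=17^2·(≡9) mod 17; (14|17)=-1, (9|17)=+1; (−1)^{0·2·8}·(-1)^2·(+1)^0 = +1.
v=7: a=7^1·(≡1), b=7^2·(≡4) mod 7; (1|7)=+1, (4|7)=+1; (−1)^{1·2·3}·(+1)^2·(+1)^1 = +1.
v=2: v_2(a)=-2, v_2(b)=-7; units ≡ 7, 1 (mod 8); ε·ε+αω+βω = 1·0+-2·0+-7·0 ≡ 0  ⇒  (a,b)_2 = +1.
v=3: a=3^0·(≡1), b=3^-2·(≡2) mod 3; (1|3)=+1, (2|3)=-1; (−1)^{0·-2·1}·(+1)^-2·(-1)^0 = +1.
v=∞: 7 > 0 and 2 > 0  ⇒  (a,b)_∞ = +1.
Ram(a, b) = ∅: the form 7·x² + 2·y² − z² is isotropic over every ℚ_v, so by Hasse–Minkowski it is isotropic over ℚ.

[]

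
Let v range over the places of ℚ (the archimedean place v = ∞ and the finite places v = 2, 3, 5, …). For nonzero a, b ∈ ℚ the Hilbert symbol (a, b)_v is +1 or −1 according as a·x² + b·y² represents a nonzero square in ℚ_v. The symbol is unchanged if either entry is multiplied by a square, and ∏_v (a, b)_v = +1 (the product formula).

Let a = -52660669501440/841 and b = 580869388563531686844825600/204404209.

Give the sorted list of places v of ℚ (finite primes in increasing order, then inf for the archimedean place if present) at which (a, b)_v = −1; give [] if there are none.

(a, b) ≡ (-1365, 11) mod (ℚ^×)²; places V = {2, 3, 5, 7, 11, 13, 17, 29, 31, ∞}.
(a,b)_13: α=1, u≡10; β=2, v≡7 (mod 13); (10|13)=+1, (7|13)=-1; sign (−1)^0·+1^2·-1^1 = -1.
(a,b)_∞: sgn(-1365)=−, sgn(11)=+, so +1.
(a,b)_3: α=5, u≡1; β=6, v≡2 (mod 3); (1|3)=+1, (2|3)=-1; sign (−1)^0·+1^6·-1^5 = -1.
(a,b)_11: α=2, u≡7; β=7, v≡5 (mod 11); (7|11)=-1, (5|11)=+1; sign (−1)^0·-1^7·+1^2 = -1.
(a,b)_2: α=12, β=22; u≡3, v≡3 (mod 8); ε(u)ε(v)=1·1, αω(v)=12·1, βω(u)=22·1; sum ≡ 1  ⇒  -1.
(a,b)_5: α=1, u≡2; β=2, v≡1 (mod 5); (2|5)=-1, (1|5)=+1; sign (−1)^0·-1^2·+1^1 = +1.
(a,b)_17: α=0, u≡6; β=-2, v≡11 (mod 17); (6|17)=-1, (11|17)=-1; sign (−1)^0·-1^-2·-1^0 = +1.
(a,b)_31: α=2, u≡26; β=2, v≡29 (mod 31); (26|31)=-1, (29|31)=-1; sign (−1)^0·-1^2·-1^2 = +1.
(a,b)_7: α=1, u≡2; β=4, v≡4 (mod 7); (2|7)=+1, (4|7)=+1; sign (−1)^0·+1^4·+1^1 = +1.
(a,b)_29: α=-2, u≡27; β=-4, v≡12 (mod 29); (27|29)=-1, (12|29)=-1; sign (−1)^0·-1^-4·-1^-2 = +1.
(-1365, 11 / ℚ) ramifies at {2, 3, 11, 13}: a division algebra.

[2, 3, 11, 13]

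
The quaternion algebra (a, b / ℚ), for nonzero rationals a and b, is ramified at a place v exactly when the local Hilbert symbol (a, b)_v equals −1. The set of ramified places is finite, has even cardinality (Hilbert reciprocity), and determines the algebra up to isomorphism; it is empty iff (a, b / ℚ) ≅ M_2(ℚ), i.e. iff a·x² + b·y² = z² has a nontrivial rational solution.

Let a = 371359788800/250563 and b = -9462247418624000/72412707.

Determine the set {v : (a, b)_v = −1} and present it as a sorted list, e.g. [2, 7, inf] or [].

[2, 13]

Mod squares: a ≡ 429, b ≡ -330. Check v ∈ {∞, 2, 3, 5, 7, 11, 13, 17}.
v=17: a=17^-4·(≡16), b=17^-6·(≡14) mod 17; (16|17)=+1, (14|17)=-1; (−1)^{-4·-6·8}·(+1)^-6·(-1)^-4 = +1.
v=2: v_2(a)=8, v_2(b)=11; units ≡ 5, 3 (mod 8); ε·ε+αω+βω = 0·1+8·1+11·1 ≡ 1  ⇒  (a,b)_2 = -1.
v=11: a=11^1·(≡8), b=11^1·(≡4) mod 11; (8|11)=-1, (4|11)=+1; (−1)^{1·1·5}·(-1)^1·(+1)^1 = +1.
v=5: a=5^2·(≡4), b=5^3·(≡4) mod 5; (4|5)=+1, (4|5)=+1; (−1)^{2·3·2}·(+1)^3·(+1)^2 = +1.
v=∞: 429 > 0 and -330 < 0  ⇒  (a,b)_∞ = +1.
v=13: a=13^3·(≡6), b=13^4·(≡6) mod 13; (6|13)=-1, (6|13)=-1; (−1)^{3·4·6}·(-1)^4·(-1)^3 = -1.
v=7: a=7^4·(≡4), b=7^6·(≡3) mod 7; (4|7)=+1, (3|7)=-1; (−1)^{4·6·3}·(+1)^6·(-1)^4 = +1.
v=3: a=3^-1·(≡2), b=3^-1·(≡1) mod 3; (2|3)=-1, (1|3)=+1; (−1)^{-1·-1·1}·(-1)^-1·(+1)^-1 = +1.
|Ram(429, -330)| = 2, even; anisotropic at {2, 13}.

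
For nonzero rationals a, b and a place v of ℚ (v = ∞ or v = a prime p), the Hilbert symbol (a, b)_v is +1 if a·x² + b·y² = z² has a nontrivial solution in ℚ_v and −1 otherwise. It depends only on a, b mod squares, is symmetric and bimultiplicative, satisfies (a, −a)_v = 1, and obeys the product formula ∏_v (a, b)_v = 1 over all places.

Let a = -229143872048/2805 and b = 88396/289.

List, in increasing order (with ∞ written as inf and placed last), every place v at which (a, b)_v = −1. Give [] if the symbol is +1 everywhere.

[31, 41]

(a, b) ≡ (-46347015, 451) mod (ℚ^×)²; places V = {2, 3, 5, 7, 11, 13, 17, 19, 31, 41, ∞}.
(a,b)_19: α=2, u≡2; β=0, v≡2 (mod 19); (2|19)=-1, (2|19)=-1; sign (−1)^0·-1^0·-1^2 = +1.
(a,b)_13: α=1, u≡3; β=0, v≡3 (mod 13); (3|13)=+1, (3|13)=+1; sign (−1)^0·+1^0·+1^1 = +1.
(a,b)_7: α=4, u≡5; β=2, v≡6 (mod 7); (5|7)=-1, (6|7)=-1; sign (−1)^0·-1^2·-1^4 = +1.
(a,b)_3: α=-1, u≡2; β=0, v≡1 (mod 3); (2|3)=-1, (1|3)=+1; sign (−1)^0·-1^0·+1^-1 = +1.
(a,b)_5: α=-1, u≡2; β=0, v≡4 (mod 5); (2|5)=-1, (4|5)=+1; sign (−1)^0·-1^0·+1^-1 = +1.
(a,b)_31: α=1, u≡6; β=0, v≡17 (mod 31); (6|31)=-1, (17|31)=-1; sign (−1)^0·-1^0·-1^1 = -1.
(a,b)_2: α=4, β=2; u≡1, v≡3 (mod 8); ε(u)ε(v)=0·1, αω(v)=4·1, βω(u)=2·0; sum ≡ 0  ⇒  +1.
(a,b)_41: α=1, u≡25; β=1, v≡12 (mod 41); (25|41)=+1, (12|41)=-1; sign (−1)^0·+1^1·-1^1 = -1.
(a,b)_∞: sgn(-46347015)=−, sgn(451)=+, so +1.
(a,b)_17: α=-1, u≡10; β=-2, v≡13 (mod 17); (10|17)=-1, (13|17)=+1; sign (−1)^0·-1^-2·+1^-1 = +1.
(a,b)_11: α=-1, u≡4; β=1, v≡2 (mod 11); (4|11)=+1, (2|11)=-1; sign (−1)^1·+1^1·-1^-1 = +1.
(-46347015, 451 / ℚ) ramifies at {31, 41}: a division algebra.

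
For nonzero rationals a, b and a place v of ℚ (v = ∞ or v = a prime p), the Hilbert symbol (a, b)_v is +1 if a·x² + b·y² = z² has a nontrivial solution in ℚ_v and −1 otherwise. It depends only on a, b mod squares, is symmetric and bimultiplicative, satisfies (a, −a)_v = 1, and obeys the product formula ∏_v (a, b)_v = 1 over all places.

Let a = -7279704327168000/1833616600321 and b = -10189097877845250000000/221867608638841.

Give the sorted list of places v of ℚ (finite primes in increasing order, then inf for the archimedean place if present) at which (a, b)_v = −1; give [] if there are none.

(a, b) ≡ (-2730, -210) mod (ℚ^×)²; places V = {2, 3, 5, 7, 11, 13, 19, 31, ∞}.
(a,b)_2: α=13, β=7; u≡3, v≡7 (mod 8); ε(u)ε(v)=1·1, αω(v)=13·0, βω(u)=7·1; sum ≡ 0  ⇒  +1.
(a,b)_5: α=3, u≡1; β=9, v≡2 (mod 5); (1|5)=+1, (2|5)=-1; sign (−1)^0·+1^9·-1^3 = -1.
(a,b)_31: α=-2, u≡23; β=-2, v≡18 (mod 31); (23|31)=-1, (18|31)=+1; sign (−1)^0·-1^-2·+1^-2 = +1.
(a,b)_11: α=-4, u≡4; β=-6, v≡2 (mod 11); (4|11)=+1, (2|11)=-1; sign (−1)^0·+1^-6·-1^-4 = +1.
(a,b)_19: α=-4, u≡16; β=-4, v≡13 (mod 19); (16|19)=+1, (13|19)=-1; sign (−1)^0·+1^-4·-1^-4 = +1.
(a,b)_∞: sgn(-2730)=−, sgn(-210)=−, so -1.
(a,b)_7: α=3, u≡4; β=5, v≡3 (mod 7); (4|7)=+1, (3|7)=-1; sign (−1)^1·+1^5·-1^3 = +1.
(a,b)_13: α=1, u≡6; β=2, v≡5 (mod 13); (6|13)=-1, (5|13)=-1; sign (−1)^0·-1^2·-1^1 = -1.
(a,b)_3: α=13, u≡2; β=15, v≡2 (mod 3); (2|3)=-1, (2|3)=-1; sign (−1)^1·-1^15·-1^13 = -1.
(-2730, -210 / ℚ) ramifies at {3, 5, 13, ∞}: a division algebra.

[3, 5, 13, inf]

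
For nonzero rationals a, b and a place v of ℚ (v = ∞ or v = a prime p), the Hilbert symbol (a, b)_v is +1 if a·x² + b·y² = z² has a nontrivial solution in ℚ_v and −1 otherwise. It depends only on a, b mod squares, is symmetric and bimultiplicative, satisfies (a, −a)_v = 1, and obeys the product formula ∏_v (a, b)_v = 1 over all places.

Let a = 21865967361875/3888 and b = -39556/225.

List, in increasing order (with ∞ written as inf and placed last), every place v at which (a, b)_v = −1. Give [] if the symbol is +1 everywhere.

Mod squares: a ≡ 1833, b ≡ -9889. Check v ∈ {∞, 2, 3, 5, 7, 11, 13, 23, 29, 31, 47}.
v=5: a=5^4·(≡3), b=5^-2·(≡1) mod 5; (3|5)=-1, (1|5)=+1; (−1)^{4·-2·2}·(-1)^-2·(+1)^4 = +1.
v=13: a=13^1·(≡8), b=13^0·(≡4) mod 13; (8|13)=-1, (4|13)=+1; (−1)^{1·0·6}·(-1)^0·(+1)^1 = +1.
v=7: a=7^2·(≡5), b=7^0·(≡1) mod 7; (5|7)=-1, (1|7)=+1; (−1)^{2·0·3}·(-1)^0·(+1)^2 = +1.
v=11: a=11^0·(≡2), b=11^1·(≡9) mod 11; (2|11)=-1, (9|11)=+1; (−1)^{0·1·5}·(-1)^1·(+1)^0 = -1.
v=47: a=47^3·(≡40), b=47^0·(≡17) mod 47; (40|47)=-1, (17|47)=+1; (−1)^{3·0·23}·(-1)^0·(+1)^3 = +1.
v=2: v_2(a)=-4, v_2(b)=2; units ≡ 1, 7 (mod 8); ε·ε+αω+βω = 0·1+-4·0+2·0 ≡ 0  ⇒  (a,b)_2 = +1.
v=∞: 1833 > 0 and -9889 < 0  ⇒  (a,b)_∞ = +1.
v=3: a=3^-5·(≡2), b=3^-2·(≡2) mod 3; (2|3)=-1, (2|3)=-1; (−1)^{-5·-2·1}·(-1)^-2·(-1)^-5 = -1.
v=31: a=31^0·(≡7), b=31^1·(≡11) mod 31; (7|31)=+1, (11|31)=-1; (−1)^{0·1·15}·(+1)^1·(-1)^0 = +1.
v=23: a=23^2·(≡18), b=23^0·(≡13) mod 23; (18|23)=+1, (13|23)=+1; (−1)^{2·0·11}·(+1)^0·(+1)^2 = +1.
v=29: a=29^0·(≡6), b=29^1·(≡25) mod 29; (6|29)=+1, (25|29)=+1; (−1)^{0·1·14}·(+1)^1·(+1)^0 = +1.
Ram(1833, -9889) = {3, 11}; no ℚ_3-point on the conic.

[3, 11]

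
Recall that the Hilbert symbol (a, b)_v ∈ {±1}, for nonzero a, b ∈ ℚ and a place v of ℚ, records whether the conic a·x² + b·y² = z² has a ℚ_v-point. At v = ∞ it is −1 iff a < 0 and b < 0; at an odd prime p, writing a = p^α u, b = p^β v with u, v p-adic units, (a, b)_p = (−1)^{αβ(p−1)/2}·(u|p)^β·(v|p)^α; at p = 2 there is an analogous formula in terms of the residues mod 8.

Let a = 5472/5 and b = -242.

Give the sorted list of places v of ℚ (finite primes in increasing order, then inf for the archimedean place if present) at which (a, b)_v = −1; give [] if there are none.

[2, 5]

(a, b) ≡ (190, -2) mod (ℚ^×)²; places V = {2, 3, 5, 11, 19, ∞}.
(a,b)_2: α=5, β=1; u≡7, v≡7 (mod 8); ε(u)ε(v)=1·1, αω(v)=5·0, βω(u)=1·0; sum ≡ 1  ⇒  -1.
(a,b)_5: α=-1, u≡2; β=0, v≡3 (mod 5); (2|5)=-1, (3|5)=-1; sign (−1)^0·-1^0·-1^-1 = -1.
(a,b)_11: α=0, u≡1; β=2, v≡9 (mod 11); (1|11)=+1, (9|11)=+1; sign (−1)^0·+1^2·+1^0 = +1.
(a,b)_∞: sgn(190)=+, sgn(-2)=−, so +1.
(a,b)_19: α=1, u≡12; β=0, v≡5 (mod 19); (12|19)=-1, (5|19)=+1; sign (−1)^0·-1^0·+1^1 = +1.
(a,b)_3: α=2, u≡1; β=0, v≡1 (mod 3); (1|3)=+1, (1|3)=+1; sign (−1)^0·+1^0·+1^2 = +1.
(190, -2 / ℚ) ramifies at {2, 5}: a division algebra.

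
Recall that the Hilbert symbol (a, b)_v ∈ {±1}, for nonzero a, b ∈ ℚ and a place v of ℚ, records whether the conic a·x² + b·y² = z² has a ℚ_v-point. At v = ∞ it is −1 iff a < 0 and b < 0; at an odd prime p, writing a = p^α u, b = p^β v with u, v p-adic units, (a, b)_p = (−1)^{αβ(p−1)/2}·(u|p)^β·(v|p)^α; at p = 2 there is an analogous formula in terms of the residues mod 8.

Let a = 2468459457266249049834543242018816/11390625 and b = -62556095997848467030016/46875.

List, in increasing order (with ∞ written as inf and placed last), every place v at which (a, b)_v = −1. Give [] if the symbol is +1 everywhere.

(a, b) ≡ (6767411, -2067) mod (ℚ^×)²; places V = {2, 3, 5, 7, 11, 13, 17, 29, 37, 53, ∞}.
(a,b)_17: α=3, u≡5; β=2, v≡7 (mod 17); (5|17)=-1, (7|17)=-1; sign (−1)^0·-1^2·-1^3 = -1.
(a,b)_29: α=3, u≡13; β=2, v≡15 (mod 29); (13|29)=+1, (15|29)=-1; sign (−1)^0·+1^2·-1^3 = -1.
(a,b)_2: α=24, β=14; u≡3, v≡5 (mod 8); ε(u)ε(v)=1·0, αω(v)=24·1, βω(u)=14·1; sum ≡ 0  ⇒  +1.
(a,b)_3: α=-6, u≡2; β=-1, v≡1 (mod 3); (2|3)=-1, (1|3)=+1; sign (−1)^0·-1^-1·+1^-6 = -1.
(a,b)_11: α=0, u≡6; β=2, v≡9 (mod 11); (6|11)=-1, (9|11)=+1; sign (−1)^0·-1^2·+1^0 = +1.
(a,b)_5: α=-6, u≡4; β=-6, v≡3 (mod 5); (4|5)=+1, (3|5)=-1; sign (−1)^0·+1^-6·-1^-6 = +1.
(a,b)_7: α=3, u≡5; β=2, v≡5 (mod 7); (5|7)=-1, (5|7)=-1; sign (−1)^0·-1^2·-1^3 = -1.
(a,b)_13: α=2, u≡12; β=1, v≡1 (mod 13); (12|13)=+1, (1|13)=+1; sign (−1)^0·+1^1·+1^2 = +1.
(a,b)_∞: sgn(6767411)=+, sgn(-2067)=−, so +1.
(a,b)_37: α=3, u≡10; β=2, v≡19 (mod 37); (10|37)=+1, (19|37)=-1; sign (−1)^0·+1^2·-1^3 = -1.
(a,b)_53: α=5, u≡46; β=3, v≡45 (mod 53); (46|53)=+1, (45|53)=-1; sign (−1)^0·+1^3·-1^5 = -1.
(6767411, -2067 / ℚ) ramifies at {3, 7, 17, 29, 37, 53}: a division algebra.

[3, 7, 17, 29, 37, 53]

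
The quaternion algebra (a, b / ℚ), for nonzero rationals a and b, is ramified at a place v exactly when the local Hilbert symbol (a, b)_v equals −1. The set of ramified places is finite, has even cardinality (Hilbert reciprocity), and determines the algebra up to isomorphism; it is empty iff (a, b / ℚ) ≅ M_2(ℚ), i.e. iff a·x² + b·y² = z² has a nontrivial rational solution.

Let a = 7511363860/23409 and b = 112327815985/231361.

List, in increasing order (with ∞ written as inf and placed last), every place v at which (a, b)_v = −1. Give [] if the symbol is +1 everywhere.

[7, 31]

(a, b) ≡ (226765, 385) mod (ℚ^×)²; places V = {2, 3, 5, 7, 11, 13, 17, 19, 29, 31, 37, ∞}.
(a,b)_19: α=1, u≡2; β=2, v≡5 (mod 19); (2|19)=-1, (5|19)=+1; sign (−1)^0·-1^2·+1^1 = +1.
(a,b)_17: α=-2, u≡13; β=0, v≡5 (mod 17); (13|17)=+1, (5|17)=-1; sign (−1)^0·+1^0·-1^-2 = +1.
(a,b)_∞: sgn(226765)=+, sgn(385)=+, so +1.
(a,b)_13: α=2, u≡5; β=-2, v≡2 (mod 13); (5|13)=-1, (2|13)=-1; sign (−1)^0·-1^-2·-1^2 = +1.
(a,b)_3: α=-4, u≡1; β=0, v≡1 (mod 3); (1|3)=+1, (1|3)=+1; sign (−1)^0·+1^0·+1^-4 = +1.
(a,b)_29: α=0, u≡14; β=2, v≡19 (mod 29); (14|29)=-1, (19|29)=-1; sign (−1)^0·-1^2·-1^0 = +1.
(a,b)_2: α=2, β=0; u≡5, v≡1 (mod 8); ε(u)ε(v)=0·0, αω(v)=2·0, βω(u)=0·1; sum ≡ 0  ⇒  +1.
(a,b)_5: α=1, u≡3; β=1, v≡2 (mod 5); (3|5)=-1, (2|5)=-1; sign (−1)^0·-1^1·-1^1 = +1.
(a,b)_7: α=3, u≡3; β=1, v≡5 (mod 7); (3|7)=-1, (5|7)=-1; sign (−1)^1·-1^1·-1^3 = -1.
(a,b)_11: α=1, u≡3; β=1, v≡7 (mod 11); (3|11)=+1, (7|11)=-1; sign (−1)^1·+1^1·-1^1 = +1.
(a,b)_31: α=1, u≡27; β=2, v≡6 (mod 31); (27|31)=-1, (6|31)=-1; sign (−1)^0·-1^2·-1^1 = -1.
(a,b)_37: α=0, u≡6; β=-2, v≡15 (mod 37); (6|37)=-1, (15|37)=-1; sign (−1)^0·-1^-2·-1^0 = +1.
Ram(226765, 385) = {7, 31}; no ℚ_7-point on the conic.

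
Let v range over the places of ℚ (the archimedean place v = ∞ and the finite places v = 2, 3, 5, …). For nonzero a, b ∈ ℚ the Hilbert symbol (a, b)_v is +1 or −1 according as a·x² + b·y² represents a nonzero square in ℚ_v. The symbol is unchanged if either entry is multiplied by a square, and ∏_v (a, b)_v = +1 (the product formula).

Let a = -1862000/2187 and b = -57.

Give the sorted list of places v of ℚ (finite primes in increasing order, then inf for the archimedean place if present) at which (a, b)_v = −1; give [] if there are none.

Mod squares: a ≡ -285, b ≡ -57. Check v ∈ {∞, 2, 3, 5, 7, 19}.
v=19: a=19^1·(≡1), b=19^1·(≡16) mod 19; (1|19)=+1, (16|19)=+1; (−1)^{1·1·9}·(+1)^1·(+1)^1 = -1.
v=7: a=7^2·(≡1), b=7^0·(≡6) mod 7; (1|7)=+1, (6|7)=-1; (−1)^{2·0·3}·(+1)^0·(-1)^2 = +1.
v=5: a=5^3·(≡2), b=5^0·(≡3) mod 5; (2|5)=-1, (3|5)=-1; (−1)^{3·0·2}·(-1)^0·(-1)^3 = -1.
v=∞: -285 < 0 and -57 < 0  ⇒  (a,b)_∞ = -1.
v=3: a=3^-7·(≡1), b=3^1·(≡2) mod 3; (1|3)=+1, (2|3)=-1; (−1)^{-7·1·1}·(+1)^1·(-1)^-7 = +1.
v=2: v_2(a)=4, v_2(b)=0; units ≡ 3, 7 (mod 8); ε·ε+αω+βω = 1·1+4·0+0·1 ≡ 1  ⇒  (a,b)_2 = -1.
Ram(-285, -57) = {2, 5, 19, ∞}; no ℚ_2-point on the conic.

[2, 5, 19, inf]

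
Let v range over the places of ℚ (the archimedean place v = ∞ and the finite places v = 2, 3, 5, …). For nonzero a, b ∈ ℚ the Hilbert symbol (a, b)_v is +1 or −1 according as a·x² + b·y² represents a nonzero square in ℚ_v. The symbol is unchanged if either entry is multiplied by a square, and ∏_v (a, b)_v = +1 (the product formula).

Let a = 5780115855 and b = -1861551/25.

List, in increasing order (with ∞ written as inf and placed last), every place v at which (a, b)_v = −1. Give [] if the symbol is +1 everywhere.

(a, b) ≡ (255, -391) mod (ℚ^×)²; places V = {2, 3, 5, 17, 23, ∞}.
(a,b)_23: α=4, u≡1; β=3, v≡4 (mod 23); (1|23)=+1, (4|23)=+1; sign (−1)^0·+1^3·+1^4 = +1.
(a,b)_5: α=1, u≡1; β=-2, v≡4 (mod 5); (1|5)=+1, (4|5)=+1; sign (−1)^0·+1^-2·+1^1 = +1.
(a,b)_3: α=5, u≡1; β=2, v≡2 (mod 3); (1|3)=+1, (2|3)=-1; sign (−1)^0·+1^2·-1^5 = -1.
(a,b)_17: α=1, u≡15; β=1, v≡12 (mod 17); (15|17)=+1, (12|17)=-1; sign (−1)^0·+1^1·-1^1 = -1.
(a,b)_2: α=0, β=0; u≡7, v≡1 (mod 8); ε(u)ε(v)=1·0, αω(v)=0·0, βω(u)=0·0; sum ≡ 0  ⇒  +1.
(a,b)_∞: sgn(255)=+, sgn(-391)=−, so +1.
(255, -391 / ℚ) ramifies at {3, 17}: a division algebra.

[3, 17]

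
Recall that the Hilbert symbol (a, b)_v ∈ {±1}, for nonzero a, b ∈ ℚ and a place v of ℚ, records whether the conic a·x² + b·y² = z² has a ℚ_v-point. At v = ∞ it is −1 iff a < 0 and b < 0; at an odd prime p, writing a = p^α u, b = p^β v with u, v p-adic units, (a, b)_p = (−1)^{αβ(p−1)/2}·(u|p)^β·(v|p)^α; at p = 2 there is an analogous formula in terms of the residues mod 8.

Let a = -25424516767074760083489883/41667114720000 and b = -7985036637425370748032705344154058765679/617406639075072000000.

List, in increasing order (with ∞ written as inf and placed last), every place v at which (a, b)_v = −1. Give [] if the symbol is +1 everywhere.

(a, b) ≡ (-2001, -3857) mod (ℚ^×)²; places V = {2, 3, 5, 7, 11, 17, 19, 23, 29, 31, 41, ∞}.
(a,b)_5: α=-4, u≡1; β=-6, v≡2 (mod 5); (1|5)=+1, (2|5)=-1; sign (−1)^0·+1^-6·-1^-4 = +1.
(a,b)_∞: sgn(-2001)=−, sgn(-3857)=−, so -1.
(a,b)_41: α=2, u≡32; β=4, v≡38 (mod 41); (32|41)=+1, (38|41)=-1; sign (−1)^0·+1^4·-1^2 = +1.
(a,b)_31: α=4, u≡1; β=6, v≡25 (mod 31); (1|31)=+1, (25|31)=+1; sign (−1)^0·+1^6·+1^4 = +1.
(a,b)_11: α=-6, u≡5; β=-6, v≡1 (mod 11); (5|11)=+1, (1|11)=+1; sign (−1)^0·+1^-6·+1^-6 = +1.
(a,b)_2: α=-8, β=-14; u≡7, v≡7 (mod 8); ε(u)ε(v)=1·1, αω(v)=-8·0, βω(u)=-14·0; sum ≡ 1  ⇒  -1.
(a,b)_19: α=2, u≡14; β=3, v≡9 (mod 19); (14|19)=-1, (9|19)=+1; sign (−1)^0·-1^3·+1^2 = -1.
(a,b)_29: α=3, u≡2; β=5, v≡14 (mod 29); (2|29)=-1, (14|29)=-1; sign (−1)^0·-1^5·-1^3 = +1.
(a,b)_7: α=-2, u≡4; β=-5, v≡4 (mod 7); (4|7)=+1, (4|7)=+1; sign (−1)^0·+1^-5·+1^-2 = +1.
(a,b)_23: α=5, u≡17; β=8, v≡7 (mod 23); (17|23)=-1, (7|23)=-1; sign (−1)^0·-1^8·-1^5 = -1.
(a,b)_3: α=-1, u≡2; β=-4, v≡1 (mod 3); (2|3)=-1, (1|3)=+1; sign (−1)^0·-1^-4·+1^-1 = +1.
(a,b)_17: α=2, u≡7; β=2, v≡15 (mod 17); (7|17)=-1, (15|17)=+1; sign (−1)^0·-1^2·+1^2 = +1.
Ram(-2001, -3857) = {2, 19, 23, ∞}; no ℚ_2-point on the conic.

[2, 19, 23, inf]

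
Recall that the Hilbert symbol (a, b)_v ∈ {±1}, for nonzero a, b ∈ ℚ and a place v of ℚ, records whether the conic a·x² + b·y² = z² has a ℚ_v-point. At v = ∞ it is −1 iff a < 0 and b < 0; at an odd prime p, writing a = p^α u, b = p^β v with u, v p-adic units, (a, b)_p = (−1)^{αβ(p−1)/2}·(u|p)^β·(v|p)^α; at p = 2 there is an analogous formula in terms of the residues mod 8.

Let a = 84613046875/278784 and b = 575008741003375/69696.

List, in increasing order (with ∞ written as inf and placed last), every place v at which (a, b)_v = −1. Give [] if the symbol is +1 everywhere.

(a, b) ≡ (115, 923335) mod (ℚ^×)²; places V = {2, 3, 5, 7, 11, 23, 31, 37, ∞}.
(a,b)_3: α=-2, u≡1; β=-2, v≡1 (mod 3); (1|3)=+1, (1|3)=+1; sign (−1)^0·+1^-2·+1^-2 = +1.
(a,b)_∞: sgn(115)=+, sgn(923335)=+, so +1.
(a,b)_31: α=2, u≡24; β=3, v≡7 (mod 31); (24|31)=-1, (7|31)=+1; sign (−1)^0·-1^3·+1^2 = -1.
(a,b)_5: α=7, u≡3; β=3, v≡2 (mod 5); (3|5)=-1, (2|5)=-1; sign (−1)^0·-1^3·-1^7 = +1.
(a,b)_11: α=-2, u≡1; β=-2, v≡2 (mod 11); (1|11)=+1, (2|11)=-1; sign (−1)^0·+1^-2·-1^-2 = +1.
(a,b)_37: α=0, u≡11; β=1, v≡13 (mod 37); (11|37)=+1, (13|37)=-1; sign (−1)^0·+1^1·-1^0 = +1.
(a,b)_7: α=2, u≡3; β=3, v≡4 (mod 7); (3|7)=-1, (4|7)=+1; sign (−1)^0·-1^3·+1^2 = -1.
(a,b)_23: α=1, u≡21; β=3, v≡19 (mod 23); (21|23)=-1, (19|23)=-1; sign (−1)^1·-1^3·-1^1 = -1.
(a,b)_2: α=-8, β=-6; u≡3, v≡7 (mod 8); ε(u)ε(v)=1·1, αω(v)=-8·0, βω(u)=-6·1; sum ≡ 1  ⇒  -1.
Ram(115, 923335) = {2, 7, 23, 31}; no ℚ_2-point on the conic.

[2, 7, 23, 31]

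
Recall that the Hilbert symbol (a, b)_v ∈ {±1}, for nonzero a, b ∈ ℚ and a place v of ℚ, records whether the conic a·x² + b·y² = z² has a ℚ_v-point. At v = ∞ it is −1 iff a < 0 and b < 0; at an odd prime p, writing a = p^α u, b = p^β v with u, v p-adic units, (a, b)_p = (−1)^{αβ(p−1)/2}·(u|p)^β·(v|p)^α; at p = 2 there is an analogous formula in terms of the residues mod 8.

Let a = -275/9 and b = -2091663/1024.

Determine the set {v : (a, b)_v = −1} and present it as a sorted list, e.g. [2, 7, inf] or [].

Mod squares: a ≡ -11, b ≡ -527. Check v ∈ {∞, 2, 3, 5, 7, 11, 17, 31}.
v=17: a=17^0·(≡11), b=17^1·(≡6) mod 17; (11|17)=-1, (6|17)=-1; (−1)^{0·1·8}·(-1)^1·(-1)^0 = -1.
v=5: a=5^2·(≡1), b=5^0·(≡3) mod 5; (1|5)=+1, (3|5)=-1; (−1)^{2·0·2}·(+1)^0·(-1)^2 = +1.
v=31: a=31^0·(≡28), b=31^1·(≡14) mod 31; (28|31)=+1, (14|31)=+1; (−1)^{0·1·15}·(+1)^1·(+1)^0 = +1.
v=7: a=7^0·(≡6), b=7^2·(≡3) mod 7; (6|7)=-1, (3|7)=-1; (−1)^{0·2·3}·(-1)^2·(-1)^0 = +1.
v=2: v_2(a)=0, v_2(b)=-10; units ≡ 5, 1 (mod 8); ε·ε+αω+βω = 0·0+0·0+-10·1 ≡ 0  ⇒  (a,b)_2 = +1.
v=3: a=3^-2·(≡1), b=3^4·(≡1) mod 3; (1|3)=+1, (1|3)=+1; (−1)^{-2·4·1}·(+1)^4·(+1)^-2 = +1.
v=∞: -11 < 0 and -527 < 0  ⇒  (a,b)_∞ = -1.
v=11: a=11^1·(≡7), b=11^0·(≡9) mod 11; (7|11)=-1, (9|11)=+1; (−1)^{1·0·5}·(-1)^0·(+1)^1 = +1.
(-11, -527 / ℚ) ramifies at {17, ∞}: a division algebra.

[17, inf]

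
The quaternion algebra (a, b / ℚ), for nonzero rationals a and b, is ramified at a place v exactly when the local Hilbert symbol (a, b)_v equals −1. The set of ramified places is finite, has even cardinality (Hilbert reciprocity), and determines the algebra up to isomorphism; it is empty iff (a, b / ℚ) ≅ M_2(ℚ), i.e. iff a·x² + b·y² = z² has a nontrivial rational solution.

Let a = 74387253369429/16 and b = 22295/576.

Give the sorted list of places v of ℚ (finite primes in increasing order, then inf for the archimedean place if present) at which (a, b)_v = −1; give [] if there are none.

Mod squares: a ≡ 46189, b ≡ 455. Check v ∈ {∞, 2, 3, 5, 7, 11, 13, 17, 19}.
v=5: a=5^0·(≡4), b=5^1·(≡4) mod 5; (4|5)=+1, (4|5)=+1; (−1)^{0·1·2}·(+1)^1·(+1)^0 = +1.
v=19: a=19^1·(≡3), b=19^0·(≡14) mod 19; (3|19)=-1, (14|19)=-1; (−1)^{1·0·9}·(-1)^0·(-1)^1 = -1.
v=7: a=7^6·(≡6), b=7^3·(≡1) mod 7; (6|7)=-1, (1|7)=+1; (−1)^{6·3·3}·(-1)^3·(+1)^6 = -1.
v=3: a=3^4·(≡1), b=3^-2·(≡2) mod 3; (1|3)=+1, (2|3)=-1; (−1)^{4·-2·1}·(+1)^-2·(-1)^4 = +1.
v=17: a=17^1·(≡6), b=17^0·(≡13) mod 17; (6|17)=-1, (13|17)=+1; (−1)^{1·0·8}·(-1)^0·(+1)^1 = +1.
v=11: a=11^1·(≡10), b=11^0·(≡5) mod 11; (10|11)=-1, (5|11)=+1; (−1)^{1·0·5}·(-1)^0·(+1)^1 = +1.
v=∞: 46189 > 0 and 455 > 0  ⇒  (a,b)_∞ = +1.
v=13: a=13^3·(≡9), b=13^1·(≡3) mod 13; (9|13)=+1, (3|13)=+1; (−1)^{3·1·6}·(+1)^1·(+1)^3 = +1.
v=2: v_2(a)=-4, v_2(b)=-6; units ≡ 5, 7 (mod 8); ε·ε+αω+βω = 0·1+-4·0+-6·1 ≡ 0  ⇒  (a,b)_2 = +1.
Ram(46189, 455) = {7, 19}; no ℚ_7-point on the conic.

[7, 19]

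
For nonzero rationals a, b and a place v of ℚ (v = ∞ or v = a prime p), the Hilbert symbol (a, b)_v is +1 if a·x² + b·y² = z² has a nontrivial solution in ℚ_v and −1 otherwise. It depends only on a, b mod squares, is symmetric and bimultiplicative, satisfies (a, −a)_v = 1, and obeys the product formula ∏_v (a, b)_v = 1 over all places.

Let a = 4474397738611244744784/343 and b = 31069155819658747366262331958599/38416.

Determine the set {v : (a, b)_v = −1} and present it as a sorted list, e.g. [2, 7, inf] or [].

[2, 3, 7, 13, 29, 31]

Mod squares: a ≡ 203, b ≡ 385671. Check v ∈ {∞, 2, 3, 7, 11, 13, 23, 29, 31, 37, 41}.
v=41: a=41^2·(≡2), b=41^2·(≡21) mod 41; (2|41)=+1, (21|41)=+1; (−1)^{2·2·20}·(+1)^2·(+1)^2 = +1.
v=37: a=37^2·(≡17), b=37^2·(≡15) mod 37; (17|37)=-1, (15|37)=-1; (−1)^{2·2·18}·(-1)^2·(-1)^2 = +1.
v=7: a=7^-3·(≡1), b=7^-4·(≡3) mod 7; (1|7)=+1, (3|7)=-1; (−1)^{-3·-4·3}·(+1)^-4·(-1)^-3 = -1.
v=3: a=3^4·(≡2), b=3^3·(≡1) mod 3; (2|3)=-1, (1|3)=+1; (−1)^{4·3·1}·(-1)^3·(+1)^4 = -1.
v=11: a=11^2·(≡3), b=11^3·(≡3) mod 11; (3|11)=+1, (3|11)=+1; (−1)^{2·3·5}·(+1)^3·(+1)^2 = +1.
v=∞: 203 > 0 and 385671 > 0  ⇒  (a,b)_∞ = +1.
v=23: a=23^2·(≡22), b=23^4·(≡11) mod 23; (22|23)=-1, (11|23)=-1; (−1)^{2·4·11}·(-1)^4·(-1)^2 = +1.
v=31: a=31^2·(≡13), b=31^3·(≡20) mod 31; (13|31)=-1, (20|31)=+1; (−1)^{2·3·15}·(-1)^3·(+1)^2 = -1.
v=2: v_2(a)=4, v_2(b)=-4; units ≡ 3, 7 (mod 8); ε·ε+αω+βω = 1·1+4·0+-4·1 ≡ 1  ⇒  (a,b)_2 = -1.
v=13: a=13^0·(≡11), b=13^3·(≡3) mod 13; (11|13)=-1, (3|13)=+1; (−1)^{0·3·6}·(-1)^3·(+1)^0 = -1.
v=29: a=29^3·(≡25), b=29^5·(≡15) mod 29; (25|29)=+1, (15|29)=-1; (−1)^{3·5·14}·(+1)^5·(-1)^3 = -1.
|Ram(203, 385671)| = 6, even; anisotropic at {2, 3, 7, 13, 29, 31}.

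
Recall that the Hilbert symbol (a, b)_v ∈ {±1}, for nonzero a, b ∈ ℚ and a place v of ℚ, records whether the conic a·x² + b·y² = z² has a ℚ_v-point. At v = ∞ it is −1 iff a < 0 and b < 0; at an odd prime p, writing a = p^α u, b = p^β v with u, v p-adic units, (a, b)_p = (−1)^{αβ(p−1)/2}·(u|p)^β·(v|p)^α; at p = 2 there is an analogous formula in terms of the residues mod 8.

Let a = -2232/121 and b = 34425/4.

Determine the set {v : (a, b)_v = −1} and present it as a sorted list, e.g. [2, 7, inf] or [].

(a, b) ≡ (-62, 17) mod (ℚ^×)²; places V = {2, 3, 5, 11, 17, 31, ∞}.
(a,b)_∞: sgn(-62)=−, sgn(17)=+, so +1.
(a,b)_5: α=0, u≡3; β=2, v≡3 (mod 5); (3|5)=-1, (3|5)=-1; sign (−1)^0·-1^2·-1^0 = +1.
(a,b)_11: α=-2, u≡1; β=0, v≡7 (mod 11); (1|11)=+1, (7|11)=-1; sign (−1)^0·+1^0·-1^-2 = +1.
(a,b)_17: α=0, u≡6; β=1, v≡9 (mod 17); (6|17)=-1, (9|17)=+1; sign (−1)^0·-1^1·+1^0 = -1.
(a,b)_2: α=3, β=-2; u≡1, v≡1 (mod 8); ε(u)ε(v)=0·0, αω(v)=3·0, βω(u)=-2·0; sum ≡ 0  ⇒  +1.
(a,b)_3: α=2, u≡1; β=4, v≡2 (mod 3); (1|3)=+1, (2|3)=-1; sign (−1)^0·+1^4·-1^2 = +1.
(a,b)_31: α=1, u≡24; β=0, v≡27 (mod 31); (24|31)=-1, (27|31)=-1; sign (−1)^0·-1^0·-1^1 = -1.
|Ram(-62, 17)| = 2, even; anisotropic at {17, 31}.

[17, 31]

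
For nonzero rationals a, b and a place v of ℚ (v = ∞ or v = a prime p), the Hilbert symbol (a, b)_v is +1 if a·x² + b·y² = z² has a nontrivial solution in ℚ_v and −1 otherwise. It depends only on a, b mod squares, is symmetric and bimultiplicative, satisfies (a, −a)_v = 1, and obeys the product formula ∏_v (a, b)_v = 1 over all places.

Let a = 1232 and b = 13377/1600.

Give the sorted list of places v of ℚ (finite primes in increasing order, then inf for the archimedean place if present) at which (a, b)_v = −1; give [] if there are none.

Mod squares: a ≡ 77, b ≡ 273. Check v ∈ {∞, 2, 3, 5, 7, 11, 13}.
v=2: v_2(a)=4, v_2(b)=-6; units ≡ 5, 1 (mod 8); ε·ε+αω+βω = 0·0+4·0+-6·1 ≡ 0  ⇒  (a,b)_2 = +1.
v=13: a=13^0·(≡10), b=13^1·(≡2) mod 13; (10|13)=+1, (2|13)=-1; (−1)^{0·1·6}·(+1)^1·(-1)^0 = +1.
v=11: a=11^1·(≡2), b=11^0·(≡9) mod 11; (2|11)=-1, (9|11)=+1; (−1)^{1·0·5}·(-1)^0·(+1)^1 = +1.
v=5: a=5^0·(≡2), b=5^-2·(≡3) mod 5; (2|5)=-1, (3|5)=-1; (−1)^{0·-2·2}·(-1)^-2·(-1)^0 = +1.
v=∞: 77 > 0 and 273 > 0  ⇒  (a,b)_∞ = +1.
v=3: a=3^0·(≡2), b=3^1·(≡1) mod 3; (2|3)=-1, (1|3)=+1; (−1)^{0·1·1}·(-1)^1·(+1)^0 = -1.
v=7: a=7^1·(≡1), b=7^3·(≡1) mod 7; (1|7)=+1, (1|7)=+1; (−1)^{1·3·3}·(+1)^3·(+1)^1 = -1.
(77, 273 / ℚ) ramifies at {3, 7}: a division algebra.

[3, 7]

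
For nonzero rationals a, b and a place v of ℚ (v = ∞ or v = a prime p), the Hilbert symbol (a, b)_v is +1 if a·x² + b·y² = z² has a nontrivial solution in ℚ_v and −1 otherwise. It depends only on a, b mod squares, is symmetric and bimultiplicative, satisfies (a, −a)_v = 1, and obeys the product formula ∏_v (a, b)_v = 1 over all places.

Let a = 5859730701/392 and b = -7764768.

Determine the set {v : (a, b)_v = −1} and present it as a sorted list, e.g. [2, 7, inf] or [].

Mod squares: a ≡ 3607098, b ≡ -53922. Check v ∈ {∞, 2, 3, 7, 11, 19, 31, 41, 43}.
v=41: a=41^1·(≡25), b=41^0·(≡17) mod 41; (25|41)=+1, (17|41)=-1; (−1)^{1·0·20}·(+1)^0·(-1)^1 = -1.
v=7: a=7^-2·(≡6), b=7^0·(≡3) mod 7; (6|7)=-1, (3|7)=-1; (−1)^{-2·0·3}·(-1)^0·(-1)^-2 = +1.
v=43: a=43^1·(≡9), b=43^1·(≡24) mod 43; (9|43)=+1, (24|43)=+1; (−1)^{1·1·21}·(+1)^1·(+1)^1 = -1.
v=11: a=11^1·(≡7), b=11^1·(≡4) mod 11; (7|11)=-1, (4|11)=+1; (−1)^{1·1·5}·(-1)^1·(+1)^1 = +1.
v=∞: 3607098 > 0 and -53922 < 0  ⇒  (a,b)_∞ = +1.
v=3: a=3^3·(≡2), b=3^3·(≡2) mod 3; (2|3)=-1, (2|3)=-1; (−1)^{3·3·1}·(-1)^3·(-1)^3 = -1.
v=2: v_2(a)=-3, v_2(b)=5; units ≡ 5, 7 (mod 8); ε·ε+αω+βω = 0·1+-3·0+5·1 ≡ 1  ⇒  (a,b)_2 = -1.
v=31: a=31^1·(≡21), b=31^0·(≡19) mod 31; (21|31)=-1, (19|31)=+1; (−1)^{1·0·15}·(-1)^0·(+1)^1 = +1.
v=19: a=19^2·(≡9), b=19^1·(≡18) mod 19; (9|19)=+1, (18|19)=-1; (−1)^{2·1·9}·(+1)^1·(-1)^2 = +1.
(3607098, -53922 / ℚ) ramifies at {2, 3, 41, 43}: a division algebra.

[2, 3, 41, 43]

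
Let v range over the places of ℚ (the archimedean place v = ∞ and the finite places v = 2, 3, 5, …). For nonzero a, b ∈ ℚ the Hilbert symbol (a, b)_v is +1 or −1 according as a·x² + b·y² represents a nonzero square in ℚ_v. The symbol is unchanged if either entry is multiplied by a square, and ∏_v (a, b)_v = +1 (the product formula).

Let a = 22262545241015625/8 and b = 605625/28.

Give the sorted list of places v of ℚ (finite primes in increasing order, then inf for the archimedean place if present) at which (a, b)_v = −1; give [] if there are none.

(a, b) ≡ (121394, 6783) mod (ℚ^×)²; places V = {2, 3, 5, 7, 13, 17, 19, 23, 29, ∞}.
(a,b)_5: α=8, u≡4; β=4, v≡3 (mod 5); (4|5)=+1, (3|5)=-1; sign (−1)^0·+1^4·-1^8 = +1.
(a,b)_13: α=1, u≡9; β=0, v≡10 (mod 13); (9|13)=+1, (10|13)=+1; sign (−1)^0·+1^0·+1^1 = +1.
(a,b)_2: α=-3, β=-2; u≡1, v≡7 (mod 8); ε(u)ε(v)=0·1, αω(v)=-3·0, βω(u)=-2·0; sum ≡ 0  ⇒  +1.
(a,b)_7: α=1, u≡5; β=-1, v≡5 (mod 7); (5|7)=-1, (5|7)=-1; sign (−1)^1·-1^-1·-1^1 = -1.
(a,b)_19: α=2, u≡8; β=1, v≡14 (mod 19); (8|19)=-1, (14|19)=-1; sign (−1)^0·-1^1·-1^2 = -1.
(a,b)_29: α=1, u≡14; β=0, v≡11 (mod 29); (14|29)=-1, (11|29)=-1; sign (−1)^0·-1^0·-1^1 = -1.
(a,b)_17: α=2, u≡11; β=1, v≡4 (mod 17); (11|17)=-1, (4|17)=+1; sign (−1)^0·-1^1·+1^2 = -1.
(a,b)_23: α=1, u≡7; β=0, v≡7 (mod 23); (7|23)=-1, (7|23)=-1; sign (−1)^0·-1^0·-1^1 = -1.
(a,b)_∞: sgn(121394)=+, sgn(6783)=+, so +1.
(a,b)_3: α=2, u≡2; β=1, v≡2 (mod 3); (2|3)=-1, (2|3)=-1; sign (−1)^0·-1^1·-1^2 = -1.
|Ram(121394, 6783)| = 6, even; anisotropic at {3, 7, 17, 19, 23, 29}.

[3, 7, 17, 19, 23, 29]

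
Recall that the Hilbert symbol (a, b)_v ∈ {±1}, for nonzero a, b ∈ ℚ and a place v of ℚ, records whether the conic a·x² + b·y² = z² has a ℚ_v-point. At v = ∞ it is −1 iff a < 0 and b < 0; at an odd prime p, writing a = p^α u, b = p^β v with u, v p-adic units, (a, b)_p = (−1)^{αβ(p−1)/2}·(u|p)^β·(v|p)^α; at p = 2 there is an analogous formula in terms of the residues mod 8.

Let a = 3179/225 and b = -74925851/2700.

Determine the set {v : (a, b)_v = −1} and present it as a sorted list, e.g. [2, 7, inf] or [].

[2, 3, 11, 13]

Mod squares: a ≡ 11, b ≡ -15873. Check v ∈ {∞, 2, 3, 5, 7, 11, 13, 17, 37}.
v=37: a=37^0·(≡36), b=37^1·(≡13) mod 37; (36|37)=+1, (13|37)=-1; (−1)^{0·1·18}·(+1)^1·(-1)^0 = +1.
v=∞: 11 > 0 and -15873 < 0  ⇒  (a,b)_∞ = +1.
v=11: a=11^1·(≡5), b=11^1·(≡9) mod 11; (5|11)=+1, (9|11)=+1; (−1)^{1·1·5}·(+1)^1·(+1)^1 = -1.
v=5: a=5^-2·(≡1), b=5^-2·(≡3) mod 5; (1|5)=+1, (3|5)=-1; (−1)^{-2·-2·2}·(+1)^-2·(-1)^-2 = +1.
v=13: a=13^0·(≡5), b=13^1·(≡4) mod 13; (5|13)=-1, (4|13)=+1; (−1)^{0·1·6}·(-1)^1·(+1)^0 = -1.
v=7: a=7^0·(≡1), b=7^2·(≡6) mod 7; (1|7)=+1, (6|7)=-1; (−1)^{0·2·3}·(+1)^2·(-1)^0 = +1.
v=17: a=17^2·(≡7), b=17^2·(≡3) mod 17; (7|17)=-1, (3|17)=-1; (−1)^{2·2·8}·(-1)^2·(-1)^2 = +1.
v=2: v_2(a)=0, v_2(b)=-2; units ≡ 3, 7 (mod 8); ε·ε+αω+βω = 1·1+0·0+-2·1 ≡ 1  ⇒  (a,b)_2 = -1.
v=3: a=3^-2·(≡2), b=3^-3·(≡1) mod 3; (2|3)=-1, (1|3)=+1; (−1)^{-2·-3·1}·(-1)^-3·(+1)^-2 = -1.
Ram(11, -15873) = {2, 3, 11, 13}; no ℚ_2-point on the conic.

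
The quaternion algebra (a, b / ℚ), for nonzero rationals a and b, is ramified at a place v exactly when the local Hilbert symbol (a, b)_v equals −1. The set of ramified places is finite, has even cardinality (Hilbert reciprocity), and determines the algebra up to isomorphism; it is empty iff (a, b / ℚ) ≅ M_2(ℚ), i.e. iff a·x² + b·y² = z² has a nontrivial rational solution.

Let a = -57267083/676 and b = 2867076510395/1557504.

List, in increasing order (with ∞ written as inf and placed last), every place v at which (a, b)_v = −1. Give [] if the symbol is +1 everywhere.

[5, 19, 29, 31]

(a, b) ≡ (-20387, 2827355) mod (ℚ^×)²; places V = {2, 3, 5, 13, 17, 19, 29, 31, 37, 53, ∞}.
(a,b)_∞: sgn(-20387)=−, sgn(2827355)=+, so +1.
(a,b)_29: α=1, u≡16; β=1, v≡11 (mod 29); (16|29)=+1, (11|29)=-1; sign (−1)^0·+1^1·-1^1 = -1.
(a,b)_13: α=-2, u≡9; β=-2, v≡7 (mod 13); (9|13)=+1, (7|13)=-1; sign (−1)^0·+1^-2·-1^-2 = +1.
(a,b)_37: α=1, u≡21; β=1, v≡36 (mod 37); (21|37)=+1, (36|37)=+1; sign (−1)^0·+1^1·+1^1 = +1.
(a,b)_3: α=0, u≡1; β=-2, v≡2 (mod 3); (1|3)=+1, (2|3)=-1; sign (−1)^0·+1^-2·-1^0 = +1.
(a,b)_2: α=-2, β=-10; u≡5, v≡3 (mod 8); ε(u)ε(v)=0·1, αω(v)=-2·1, βω(u)=-10·1; sum ≡ 0  ⇒  +1.
(a,b)_5: α=0, u≡2; β=1, v≡1 (mod 5); (2|5)=-1, (1|5)=+1; sign (−1)^0·-1^1·+1^0 = -1.
(a,b)_31: α=0, u≡22; β=1, v≡12 (mod 31); (22|31)=-1, (12|31)=-1; sign (−1)^0·-1^1·-1^0 = -1.
(a,b)_19: α=1, u≡18; β=2, v≡14 (mod 19); (18|19)=-1, (14|19)=-1; sign (−1)^0·-1^2·-1^1 = -1.
(a,b)_17: α=0, u≡4; β=1, v≡2 (mod 17); (4|17)=+1, (2|17)=+1; sign (−1)^0·+1^1·+1^0 = +1.
(a,b)_53: α=2, u≡19; β=2, v≡47 (mod 53); (19|53)=-1, (47|53)=+1; sign (−1)^0·-1^2·+1^2 = +1.
Ram(-20387, 2827355) = {5, 19, 29, 31}; no ℚ_5-point on the conic.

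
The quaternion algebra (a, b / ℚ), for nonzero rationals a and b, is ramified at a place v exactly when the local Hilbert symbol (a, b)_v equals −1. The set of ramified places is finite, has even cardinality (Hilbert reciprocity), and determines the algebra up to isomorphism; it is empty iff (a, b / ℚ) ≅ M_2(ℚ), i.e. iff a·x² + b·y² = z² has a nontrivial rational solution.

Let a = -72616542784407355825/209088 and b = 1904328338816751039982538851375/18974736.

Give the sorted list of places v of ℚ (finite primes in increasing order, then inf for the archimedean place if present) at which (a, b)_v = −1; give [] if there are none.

[]

Mod squares: a ≡ -8211, b ≡ 56695. Check v ∈ {∞, 2, 3, 5, 7, 11, 13, 17, 23, 29}.
v=5: a=5^2·(≡4), b=5^3·(≡1) mod 5; (4|5)=+1, (1|5)=+1; (−1)^{2·3·2}·(+1)^3·(+1)^2 = +1.
v=2: v_2(a)=-6, v_2(b)=-4; units ≡ 5, 7 (mod 8); ε·ε+αω+βω = 0·1+-6·0+-4·1 ≡ 0  ⇒  (a,b)_2 = +1.
v=29: a=29^2·(≡7), b=29^3·(≡14) mod 29; (7|29)=+1, (14|29)=-1; (−1)^{2·3·14}·(+1)^3·(-1)^2 = +1.
v=13: a=13^4·(≡8), b=13^6·(≡6) mod 13; (8|13)=-1, (6|13)=-1; (−1)^{4·6·6}·(-1)^6·(-1)^4 = +1.
v=3: a=3^-3·(≡2), b=3^-4·(≡1) mod 3; (2|3)=-1, (1|3)=+1; (−1)^{-3·-4·1}·(-1)^-4·(+1)^-3 = +1.
v=11: a=11^-2·(≡8), b=11^-4·(≡1) mod 11; (8|11)=-1, (1|11)=+1; (−1)^{-2·-4·5}·(-1)^-4·(+1)^-2 = +1.
v=23: a=23^3·(≡19), b=23^5·(≡9) mod 23; (19|23)=-1, (9|23)=+1; (−1)^{3·5·11}·(-1)^5·(+1)^3 = +1.
v=∞: -8211 < 0 and 56695 > 0  ⇒  (a,b)_∞ = +1.
v=7: a=7^1·(≡3), b=7^2·(≡4) mod 7; (3|7)=-1, (4|7)=+1; (−1)^{1·2·3}·(-1)^2·(+1)^1 = +1.
v=17: a=17^5·(≡6), b=17^7·(≡11) mod 17; (6|17)=-1, (11|17)=-1; (−1)^{5·7·8}·(-1)^7·(-1)^5 = +1.
Ram(a, b) = ∅: the form -8211·x² + 56695·y² − z² is isotropic over every ℚ_v, so by Hasse–Minkowski it is isotropic over ℚ.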